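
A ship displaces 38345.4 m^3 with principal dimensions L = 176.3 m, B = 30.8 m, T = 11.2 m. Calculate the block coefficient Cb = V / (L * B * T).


Formula: Cb = V / (L * B * T)
Step 1 — L * B * T = 176.3 * 30.8 * 11.2 = 60816.448 m^3
Step 2 — Cb = 38345.4 / 60816.448 ≈ 0.63051 (5 s.f.)

0.63051


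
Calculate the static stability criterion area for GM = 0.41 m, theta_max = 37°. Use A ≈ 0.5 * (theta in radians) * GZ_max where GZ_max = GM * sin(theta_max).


Formula: GZ_max = GM * sin(theta); Area = 0.5 * theta_rad * GZ_max
Step 1 — GZ_max = 0.41 * sin(37°) = 0.41 * 0.601815 = 0.246744 m
Step 2 — theta_rad = 37 * pi/180 = 0.645772 rad
Step 3 — Area = 0.5 * 0.645772 * 0.246744 ≈ 0.079670 m·rad (5 s.f.)

0.079670 m·rad


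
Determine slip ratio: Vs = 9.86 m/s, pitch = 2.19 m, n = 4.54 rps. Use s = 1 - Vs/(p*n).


Formula: s = 1 - Vs / (p * n)
Step 1 — p * n = 2.19 * 4.54 = 9.9426
Step 2 — Vs / (p*n) = 9.86 / 9.9426 = 0.991692 (6 d.p.)
Step 3 — s = 1 - 0.991692 = 0.008308

0.008308


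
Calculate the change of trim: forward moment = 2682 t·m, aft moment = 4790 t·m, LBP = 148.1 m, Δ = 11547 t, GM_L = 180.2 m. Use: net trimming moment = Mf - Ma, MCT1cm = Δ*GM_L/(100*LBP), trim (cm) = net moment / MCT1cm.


Formula: net trimming moment = Mf - Ma; MCT1cm = Δ*GM_L/(100*LBP); trim = net moment / MCT1cm
Step 1 — net trimming moment = 2682 - 4790 = -2108 t·m
Step 2 — MCT1cm = 11547 * 180.2 / (100 * 148.1) = 140.4976 t·m/cm
Step 3 — trim = -2108 / 140.4976 ≈ -15.004 cm (5 s.f.)

-15.004 cm


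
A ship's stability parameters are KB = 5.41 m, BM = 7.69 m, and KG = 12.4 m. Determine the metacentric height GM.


Formula: GM = KB + BM - KG
Step 1 — KM = KB + BM = 5.41 + 7.69 = 13.1 m
Step 2 — GM = KM - KG = 13.1 - 12.4 = 0.7 m

0.7 m


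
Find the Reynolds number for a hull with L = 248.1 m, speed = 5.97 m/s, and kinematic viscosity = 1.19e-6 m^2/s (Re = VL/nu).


Formula: Re = V * L / nu
Step 1 — V * L = 5.97 * 248.1 = 1481.157 m^2/s
Step 2 — Re = 1481.157 / 1.19e-6 = 1.24e+09

1.24e+09


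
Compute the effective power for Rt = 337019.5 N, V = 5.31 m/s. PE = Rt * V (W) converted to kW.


Formula: PE = Rt * V / 1000 (kW)
Step 1 — PE (W) = 337019.5 * 5.31 = 1789573.545 W
Step 2 — PE (kW) = 1789573.545 / 1000 ≈ 1789.6 kW (5 s.f.)

1789.6 kW


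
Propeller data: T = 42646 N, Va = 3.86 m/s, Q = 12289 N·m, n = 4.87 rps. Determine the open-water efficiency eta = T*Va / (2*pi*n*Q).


Formula: eta = T * Va / (2 * pi * n * Q)
Step 1 — numerator = T * Va = 42646 * 3.86 = 164613.56
Step 2 — 2 * pi * n = 2 * pi * 4.87 = 30.599112
Step 3 — denominator = 30.599112 * 12289 = 376032.49
Step 4 — eta = 164613.56 / 376032.49 ≈ 0.43776 (5 s.f.)

0.43776


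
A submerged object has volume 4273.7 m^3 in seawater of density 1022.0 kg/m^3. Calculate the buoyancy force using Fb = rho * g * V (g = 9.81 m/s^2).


Formula: Fb = rho * g * V
Substituting: Fb = 1022.0 * 9.81 * 4273.7
Intermediate: 1022.0 * 9.81 = 10025.82
Result: Fb = 10025.82 * 4273.7 ≈ 42847000 N (5 s.f.)

42847000 N


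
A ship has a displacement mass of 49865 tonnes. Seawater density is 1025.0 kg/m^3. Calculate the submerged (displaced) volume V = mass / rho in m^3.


Formula: V = mass / rho
Step 1 — convert tonnes to kg: 49865 t * 1000 = 49865000 kg
Step 2 — V = 49865000 / 1025.0 ≈ 48649 m^3 (5 s.f.)

48649 m^3


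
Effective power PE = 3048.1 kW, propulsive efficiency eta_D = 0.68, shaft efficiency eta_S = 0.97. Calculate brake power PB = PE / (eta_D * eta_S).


Formula: PB = PE / (eta_D * eta_S)
Step 1 — combined efficiency = eta_D * eta_S = 0.68 * 0.97 = 0.6596
Step 2 — PB = 3048.1 / 0.6596 ≈ 4621.1 kW (5 s.f.)

4621.1 kW


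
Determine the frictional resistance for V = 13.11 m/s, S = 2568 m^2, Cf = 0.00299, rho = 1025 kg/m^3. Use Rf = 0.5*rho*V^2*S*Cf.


Formula: Rf = 0.5 * rho * V^2 * S * Cf
Step 1 — V^2 = 13.11^2 = 171.8721
Step 2 — 0.5 * rho * V^2 = 0.5 * 1025 * 171.8721 = 88084.45125
Step 3 — Rf = 88084.45125 * 2568 * 0.00299 ≈ 676340 N (5 s.f.)

676340 N


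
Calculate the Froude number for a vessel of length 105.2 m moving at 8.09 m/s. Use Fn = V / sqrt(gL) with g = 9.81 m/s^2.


Formula: Fn = V / sqrt(g * L)
Step 1 — g * L = 9.81 * 105.2 = 1032.012
Step 2 — sqrt(g * L) = sqrt(1032.012) = 32.124944
Step 3 — Fn = 8.09 / 32.124944 ≈ 0.25183 (5 s.f.)

0.25183


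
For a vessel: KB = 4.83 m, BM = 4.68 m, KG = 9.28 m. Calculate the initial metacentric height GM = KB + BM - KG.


Formula: GM = KB + BM - KG
Step 1 — KM = KB + BM = 4.83 + 4.68 = 9.51 m
Step 2 — GM = KM - KG = 9.51 - 9.28 = 0.23 m

0.23 m


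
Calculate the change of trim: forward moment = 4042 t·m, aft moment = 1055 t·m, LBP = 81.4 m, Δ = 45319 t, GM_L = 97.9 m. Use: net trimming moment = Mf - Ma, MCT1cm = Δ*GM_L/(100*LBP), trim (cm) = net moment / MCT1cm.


Formula: net trimming moment = Mf - Ma; MCT1cm = Δ*GM_L/(100*LBP); trim = net moment / MCT1cm
Step 1 — net trimming moment = 4042 - 1055 = 2987 t·m
Step 2 — MCT1cm = 45319 * 97.9 / (100 * 81.4) = 545.0528 t·m/cm
Step 3 — trim = 2987 / 545.0528 ≈ 5.4802 cm (5 s.f.)

5.4802 cm


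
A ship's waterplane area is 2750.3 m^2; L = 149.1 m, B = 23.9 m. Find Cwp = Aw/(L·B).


Formula: Cwp = Aw / (L * B)
Step 1 — L * B = 149.1 * 23.9 = 3563.49 m^2
Step 2 — Cwp = 2750.3 / 3563.49 ≈ 0.77180 (5 s.f.)

0.77180


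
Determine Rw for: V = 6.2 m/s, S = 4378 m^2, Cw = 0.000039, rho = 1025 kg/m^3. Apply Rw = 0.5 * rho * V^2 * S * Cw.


Formula: Rw = 0.5 * rho * V^2 * S * Cw
Step 1 — V^2 = 6.2^2 = 38.44
Step 2 — 0.5 * rho * V^2 = 0.5 * 1025 * 38.44 = 19700.5
Step 3 — Rw = 19700.5 * 4378 * 0.000039 ≈ 3363.7 N (5 s.f.)

3363.7 N


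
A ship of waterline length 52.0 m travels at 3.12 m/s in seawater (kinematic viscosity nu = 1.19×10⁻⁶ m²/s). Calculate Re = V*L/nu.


Formula: Re = V * L / nu
Step 1 — V * L = 3.12 * 52.0 = 162.24 m^2/s
Step 2 — Re = 162.24 / 1.19e-6 = 1.36e+08

1.36e+08


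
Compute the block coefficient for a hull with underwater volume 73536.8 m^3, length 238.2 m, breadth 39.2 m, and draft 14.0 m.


Formula: Cb = V / (L * B * T)
Step 1 — L * B * T = 238.2 * 39.2 * 14.0 = 130724.16 m^3
Step 2 — Cb = 73536.8 / 130724.16 ≈ 0.56253 (5 s.f.)

0.56253


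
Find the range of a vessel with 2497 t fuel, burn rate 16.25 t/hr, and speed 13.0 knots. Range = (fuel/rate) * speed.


Formula: endurance = fuel / rate; range = endurance * speed
Step 1 — endurance = 2497 / 16.25 = 153.6615 hours
Step 2 — range = 153.6615 * 13.0 ≈ 1997.6 nautical miles (5 s.f.)

1997.6 NM


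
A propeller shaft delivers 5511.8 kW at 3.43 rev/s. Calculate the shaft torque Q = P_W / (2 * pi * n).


Formula: Q = P_W / (2 * pi * n)
Step 1 — P_W = 5511.8 kW * 1000 = 5511800.0 W
Step 2 — 2 * pi * n = 2 * pi * 3.43 = 21.551326
Step 3 — Q = 5511800.0 / 21.551326 ≈ 255750 N·m (5 s.f.)

255750 N·m


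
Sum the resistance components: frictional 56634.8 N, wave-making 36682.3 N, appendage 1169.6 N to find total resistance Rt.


Formula: Rt = Rf + Rw + Ra
Substituting: Rt = 56634.8 + 36682.3 + 1169.6
Result: Rt = 94486.7 N

94486.7 N


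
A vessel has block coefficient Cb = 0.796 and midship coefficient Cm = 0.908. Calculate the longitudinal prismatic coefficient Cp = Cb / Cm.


Formula: Cp = Cb / Cm
Substituting: Cp = 0.796 / 0.908
Result: Cp ≈ 0.87665 (5 s.f.)

0.87665


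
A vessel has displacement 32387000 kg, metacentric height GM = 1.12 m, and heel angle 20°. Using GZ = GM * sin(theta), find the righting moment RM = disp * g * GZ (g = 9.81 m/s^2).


Formula: GZ = GM * sin(theta); RM = disp * g * GZ
Step 1 — GZ = 1.12 * sin(20°) = 1.12 * 0.34202 = 0.383062 m
Step 2 — RM = 32387000 * 9.81 * 0.383062 ≈ 121710000 N·m (5 s.f.)

121710000 N·m


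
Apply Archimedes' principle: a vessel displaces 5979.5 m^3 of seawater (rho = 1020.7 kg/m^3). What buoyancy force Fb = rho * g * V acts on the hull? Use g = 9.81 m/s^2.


Formula: Fb = rho * g * V
Substituting: Fb = 1020.7 * 9.81 * 5979.5
Intermediate: 1020.7 * 9.81 = 10013.067
Result: Fb = 10013.067 * 5979.5 ≈ 59873000 N (5 s.f.)

59873000 N


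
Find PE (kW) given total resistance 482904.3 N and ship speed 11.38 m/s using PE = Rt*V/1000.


Formula: PE = Rt * V / 1000 (kW)
Step 1 — PE (W) = 482904.3 * 11.38 = 5495450.934 W
Step 2 — PE (kW) = 5495450.934 / 1000 ≈ 5495.5 kW (5 s.f.)

5495.5 kW


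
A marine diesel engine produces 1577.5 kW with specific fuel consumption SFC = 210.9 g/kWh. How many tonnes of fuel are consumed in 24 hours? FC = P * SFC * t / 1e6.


Formula: FC (tonnes) = P * SFC * t / 1,000,000
Step 1 — P * SFC * t = 1577.5 * 210.9 * 24 = 7984674.0 g
Step 2 — FC (tonnes) = 7984674.0 / 1,000,000 ≈ 7.9847 tonnes (5 s.f.)

7.9847 tonnes


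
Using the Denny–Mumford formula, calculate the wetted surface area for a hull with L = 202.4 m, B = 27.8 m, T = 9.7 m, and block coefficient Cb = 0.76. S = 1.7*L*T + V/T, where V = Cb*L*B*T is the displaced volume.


Formula: S = 1.7*L*T + V/T with V = Cb*L*B*T, i.e. S = L * (1.7*T + Cb*B)
Step 1 — 1.7*T = 1.7 * 9.7 = 16.49 m
Step 2 — Cb*B = 0.76 * 27.8 = 21.128 m
Step 3 — 1.7*T + Cb*B = 16.49 + 21.128 = 37.618 m
Step 4 — S = 202.4 * 37.618 ≈ 7613.9 m^2 (5 s.f.)

7613.9 m^2


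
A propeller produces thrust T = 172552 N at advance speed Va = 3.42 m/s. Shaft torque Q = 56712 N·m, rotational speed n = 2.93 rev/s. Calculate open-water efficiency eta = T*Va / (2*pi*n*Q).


Formula: eta = T * Va / (2 * pi * n * Q)
Step 1 — numerator = T * Va = 172552 * 3.42 = 590127.84
Step 2 — 2 * pi * n = 2 * pi * 2.93 = 18.409733
Step 3 — denominator = 18.409733 * 56712 = 1044052.78
Step 4 — eta = 590127.84 / 1044052.78 ≈ 0.56523 (5 s.f.)

0.56523


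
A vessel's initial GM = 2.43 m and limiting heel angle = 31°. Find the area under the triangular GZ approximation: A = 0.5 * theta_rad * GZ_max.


Formula: GZ_max = GM * sin(theta); Area = 0.5 * theta_rad * GZ_max
Step 1 — GZ_max = 2.43 * sin(31°) = 2.43 * 0.515038 = 1.251542 m
Step 2 — theta_rad = 31 * pi/180 = 0.541052 rad
Step 3 — Area = 0.5 * 0.541052 * 1.251542 ≈ 0.33857 m·rad (5 s.f.)

0.33857 m·rad


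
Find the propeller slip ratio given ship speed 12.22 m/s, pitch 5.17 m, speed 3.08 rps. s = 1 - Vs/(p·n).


Formula: s = 1 - Vs / (p * n)
Step 1 — p * n = 5.17 * 3.08 = 15.9236
Step 2 — Vs / (p*n) = 12.22 / 15.9236 = 0.767414 (6 d.p.)
Step 3 — s = 1 - 0.767414 = 0.232586

0.232586


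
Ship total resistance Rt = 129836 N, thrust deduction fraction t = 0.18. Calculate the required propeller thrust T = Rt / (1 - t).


Formula: T = Rt / (1 - t)
Step 1 — (1 - t) = 1 - 0.18 = 0.82
Step 2 — T = 129836 / 0.82 ≈ 158340 N (5 s.f.)

158340 N


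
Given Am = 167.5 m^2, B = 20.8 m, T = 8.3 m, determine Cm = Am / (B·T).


Formula: Cm = Am / (B * T)
Step 1 — B * T = 20.8 * 8.3 = 172.64 m^2
Step 2 — Cm = 167.5 / 172.64 ≈ 0.97023 (5 s.f.)

0.97023


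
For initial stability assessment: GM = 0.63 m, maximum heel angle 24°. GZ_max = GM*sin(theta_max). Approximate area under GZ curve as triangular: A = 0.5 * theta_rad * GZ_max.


Formula: GZ_max = GM * sin(theta); Area = 0.5 * theta_rad * GZ_max
Step 1 — GZ_max = 0.63 * sin(24°) = 0.63 * 0.406737 = 0.256244 m
Step 2 — theta_rad = 24 * pi/180 = 0.418879 rad
Step 3 — Area = 0.5 * 0.418879 * 0.256244 ≈ 0.053668 m·rad (5 s.f.)

0.053668 m·rad


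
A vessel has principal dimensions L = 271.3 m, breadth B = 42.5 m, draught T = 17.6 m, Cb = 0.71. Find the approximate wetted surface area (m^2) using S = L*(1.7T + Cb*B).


Formula: S = 1.7*L*T + V/T with V = Cb*L*B*T, i.e. S = L * (1.7*T + Cb*B)
Step 1 — 1.7*T = 1.7 * 17.6 = 29.92 m
Step 2 — Cb*B = 0.71 * 42.5 = 30.175 m
Step 3 — 1.7*T + Cb*B = 29.92 + 30.175 = 60.095 m
Step 4 — S = 271.3 * 60.095 ≈ 16304 m^2 (5 s.f.)

16304 m^2


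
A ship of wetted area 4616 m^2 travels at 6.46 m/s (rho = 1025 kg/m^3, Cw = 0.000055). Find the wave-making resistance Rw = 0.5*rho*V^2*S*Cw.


Formula: Rw = 0.5 * rho * V^2 * S * Cw
Step 1 — V^2 = 6.46^2 = 41.7316
Step 2 — 0.5 * rho * V^2 = 0.5 * 1025 * 41.7316 = 21387.445
Step 3 — Rw = 21387.445 * 4616 * 0.000055 ≈ 5429.8 N (5 s.f.)

5429.8 N


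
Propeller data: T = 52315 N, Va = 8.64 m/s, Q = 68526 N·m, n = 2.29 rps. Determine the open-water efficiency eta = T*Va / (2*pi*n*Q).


Formula: eta = T * Va / (2 * pi * n * Q)
Step 1 — numerator = T * Va = 52315 * 8.64 = 452001.6
Step 2 — 2 * pi * n = 2 * pi * 2.29 = 14.388494
Step 3 — denominator = 14.388494 * 68526 = 985985.94
Step 4 — eta = 452001.6 / 985985.94 ≈ 0.45843 (5 s.f.)

0.45843


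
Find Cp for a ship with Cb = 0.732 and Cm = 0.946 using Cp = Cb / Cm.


Formula: Cp = Cb / Cm
Substituting: Cp = 0.732 / 0.946
Result: Cp ≈ 0.77378 (5 s.f.)

0.77378


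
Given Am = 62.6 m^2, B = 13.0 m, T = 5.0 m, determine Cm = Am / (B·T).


Formula: Cm = Am / (B * T)
Step 1 — B * T = 13.0 * 5.0 = 65.0 m^2
Step 2 — Cm = 62.6 / 65.0 ≈ 0.96308 (5 s.f.)

0.96308


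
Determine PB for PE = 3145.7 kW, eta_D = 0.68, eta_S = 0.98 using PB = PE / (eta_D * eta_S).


Formula: PB = PE / (eta_D * eta_S)
Step 1 — combined efficiency = eta_D * eta_S = 0.68 * 0.98 = 0.6664
Step 2 — PB = 3145.7 / 0.6664 ≈ 4720.4 kW (5 s.f.)

4720.4 kW


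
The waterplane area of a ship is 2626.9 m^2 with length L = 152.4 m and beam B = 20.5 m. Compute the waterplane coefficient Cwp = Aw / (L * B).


Formula: Cwp = Aw / (L * B)
Step 1 — L * B = 152.4 * 20.5 = 3124.2 m^2
Step 2 — Cwp = 2626.9 / 3124.2 ≈ 0.84082 (5 s.f.)

0.84082


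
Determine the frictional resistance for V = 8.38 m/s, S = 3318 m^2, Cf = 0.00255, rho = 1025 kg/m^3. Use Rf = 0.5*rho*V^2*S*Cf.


Formula: Rf = 0.5 * rho * V^2 * S * Cf
Step 1 — V^2 = 8.38^2 = 70.2244
Step 2 — 0.5 * rho * V^2 = 0.5 * 1025 * 70.2244 = 35990.005
Step 3 — Rf = 35990.005 * 3318 * 0.00255 ≈ 304510 N (5 s.f.)

304510 N


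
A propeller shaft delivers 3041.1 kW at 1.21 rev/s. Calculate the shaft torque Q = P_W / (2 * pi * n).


Formula: Q = P_W / (2 * pi * n)
Step 1 — P_W = 3041.1 kW * 1000 = 3041100.0 W
Step 2 — 2 * pi * n = 2 * pi * 1.21 = 7.602654
Step 3 — Q = 3041100.0 / 7.602654 ≈ 400010 N·m (5 s.f.)

400010 N·m


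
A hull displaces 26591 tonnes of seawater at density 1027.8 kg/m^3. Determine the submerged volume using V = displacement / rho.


Formula: V = mass / rho
Step 1 — convert tonnes to kg: 26591 t * 1000 = 26591000 kg
Step 2 — V = 26591000 / 1027.8 ≈ 25872 m^3 (5 s.f.)

25872 m^3


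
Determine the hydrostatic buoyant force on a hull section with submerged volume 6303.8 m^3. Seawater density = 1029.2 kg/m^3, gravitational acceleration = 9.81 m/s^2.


Formula: Fb = rho * g * V
Substituting: Fb = 1029.2 * 9.81 * 6303.8
Intermediate: 1029.2 * 9.81 = 10096.452
Result: Fb = 10096.452 * 6303.8 ≈ 63646000 N (5 s.f.)

63646000 N


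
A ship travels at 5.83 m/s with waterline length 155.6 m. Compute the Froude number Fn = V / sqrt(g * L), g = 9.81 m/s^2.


Formula: Fn = V / sqrt(g * L)
Step 1 — g * L = 9.81 * 155.6 = 1526.436
Step 2 — sqrt(g * L) = sqrt(1526.436) = 39.06963
Step 3 — Fn = 5.83 / 39.06963 ≈ 0.14922 (5 s.f.)

0.14922


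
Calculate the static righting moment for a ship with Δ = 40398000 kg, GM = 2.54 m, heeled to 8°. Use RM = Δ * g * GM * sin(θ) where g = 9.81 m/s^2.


Formula: GZ = GM * sin(theta); RM = disp * g * GZ
Step 1 — GZ = 2.54 * sin(8°) = 2.54 * 0.139173 = 0.353499 m
Step 2 — RM = 40398000 * 9.81 * 0.353499 ≈ 140090000 N·m (5 s.f.)

140090000 N·m


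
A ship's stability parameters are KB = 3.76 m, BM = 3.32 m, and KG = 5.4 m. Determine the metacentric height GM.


Formula: GM = KB + BM - KG
Step 1 — KM = KB + BM = 3.76 + 3.32 = 7.08 m
Step 2 — GM = KM - KG = 7.08 - 5.4 = 1.68 m

1.68 m


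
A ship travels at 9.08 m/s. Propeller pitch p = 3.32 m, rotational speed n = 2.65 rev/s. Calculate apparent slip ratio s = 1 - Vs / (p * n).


Formula: s = 1 - Vs / (p * n)
Step 1 — p * n = 3.32 * 2.65 = 8.798
Step 2 — Vs / (p*n) = 9.08 / 8.798 = 1.032053 (6 d.p.)
Step 3 — s = 1 - 1.032053 = -0.032053

-0.032053


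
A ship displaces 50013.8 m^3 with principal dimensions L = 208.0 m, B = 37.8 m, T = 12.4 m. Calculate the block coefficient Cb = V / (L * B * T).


Formula: Cb = V / (L * B * T)
Step 1 — L * B * T = 208.0 * 37.8 * 12.4 = 97493.76 m^3
Step 2 — Cb = 50013.8 / 97493.76 ≈ 0.51299 (5 s.f.)

0.51299


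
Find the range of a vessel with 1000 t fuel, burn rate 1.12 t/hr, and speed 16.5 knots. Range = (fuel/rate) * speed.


Formula: endurance = fuel / rate; range = endurance * speed
Step 1 — endurance = 1000 / 1.12 = 892.8571 hours
Step 2 — range = 892.8571 * 16.5 ≈ 14732 nautical miles (5 s.f.)

14732 NM


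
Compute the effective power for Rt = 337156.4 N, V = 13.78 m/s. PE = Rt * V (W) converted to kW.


Formula: PE = Rt * V / 1000 (kW)
Step 1 — PE (W) = 337156.4 * 13.78 = 4646015.192 W
Step 2 — PE (kW) = 4646015.192 / 1000 ≈ 4646.0 kW (5 s.f.)

4646.0 kW


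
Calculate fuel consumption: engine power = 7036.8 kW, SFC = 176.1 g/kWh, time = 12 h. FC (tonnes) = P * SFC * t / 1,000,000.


Formula: FC (tonnes) = P * SFC * t / 1,000,000
Step 1 — P * SFC * t = 7036.8 * 176.1 * 12 = 14870165.76 g
Step 2 — FC (tonnes) = 14870165.76 / 1,000,000 ≈ 14.870 tonnes (5 s.f.)

14.870 tonnes


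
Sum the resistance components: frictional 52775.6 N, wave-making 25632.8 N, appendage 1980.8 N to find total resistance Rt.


Formula: Rt = Rf + Rw + Ra
Substituting: Rt = 52775.6 + 25632.8 + 1980.8
Result: Rt = 80389.2 N

80389.2 N


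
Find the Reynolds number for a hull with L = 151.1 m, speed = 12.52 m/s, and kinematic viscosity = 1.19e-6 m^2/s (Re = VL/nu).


Formula: Re = V * L / nu
Step 1 — V * L = 12.52 * 151.1 = 1891.772 m^2/s
Step 2 — Re = 1891.772 / 1.19e-6 = 1.59e+09

1.59e+09


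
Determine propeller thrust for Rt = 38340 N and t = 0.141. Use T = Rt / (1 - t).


Formula: T = Rt / (1 - t)
Step 1 — (1 - t) = 1 - 0.141 = 0.859
Step 2 — T = 38340 / 0.859 ≈ 44633 N (5 s.f.)

44633 N


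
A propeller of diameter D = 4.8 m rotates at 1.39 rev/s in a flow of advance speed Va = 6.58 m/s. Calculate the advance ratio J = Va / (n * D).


Formula: J = Va / (n * D)
Step 1 — n * D = 1.39 * 4.8 = 6.672
Step 2 — J = 6.58 / 6.672 ≈ 0.98621 (5 s.f.)

0.98621


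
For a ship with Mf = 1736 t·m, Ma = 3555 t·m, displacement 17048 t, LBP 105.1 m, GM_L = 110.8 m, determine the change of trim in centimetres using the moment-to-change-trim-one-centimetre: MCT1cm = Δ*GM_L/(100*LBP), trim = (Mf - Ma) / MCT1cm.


Formula: net trimming moment = Mf - Ma; MCT1cm = Δ*GM_L/(100*LBP); trim = net moment / MCT1cm
Step 1 — net trimming moment = 1736 - 3555 = -1819 t·m
Step 2 — MCT1cm = 17048 * 110.8 / (100 * 105.1) = 179.7258 t·m/cm
Step 3 — trim = -1819 / 179.7258 ≈ -10.121 cm (5 s.f.)

-10.121 cm


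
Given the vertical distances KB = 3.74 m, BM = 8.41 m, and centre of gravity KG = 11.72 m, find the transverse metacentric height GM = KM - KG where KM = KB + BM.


Formula: GM = KB + BM - KG
Step 1 — KM = KB + BM = 3.74 + 8.41 = 12.15 m
Step 2 — GM = KM - KG = 12.15 - 11.72 = 0.43 m

0.43 m


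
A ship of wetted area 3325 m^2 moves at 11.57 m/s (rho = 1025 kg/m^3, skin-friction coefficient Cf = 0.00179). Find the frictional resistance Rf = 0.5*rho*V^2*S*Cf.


Formula: Rf = 0.5 * rho * V^2 * S * Cf
Step 1 — V^2 = 11.57^2 = 133.8649
Step 2 — 0.5 * rho * V^2 = 0.5 * 1025 * 133.8649 = 68605.76125
Step 3 — Rf = 68605.76125 * 3325 * 0.00179 ≈ 408320 N (5 s.f.)

408320 N


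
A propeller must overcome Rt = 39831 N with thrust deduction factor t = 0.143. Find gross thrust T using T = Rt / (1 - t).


Formula: T = Rt / (1 - t)
Step 1 — (1 - t) = 1 - 0.143 = 0.857
Step 2 — T = 39831 / 0.857 ≈ 46477 N (5 s.f.)

46477 N


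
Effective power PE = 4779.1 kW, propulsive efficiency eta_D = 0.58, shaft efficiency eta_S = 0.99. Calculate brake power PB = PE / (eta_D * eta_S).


Formula: PB = PE / (eta_D * eta_S)
Step 1 — combined efficiency = eta_D * eta_S = 0.58 * 0.99 = 0.5742
Step 2 — PB = 4779.1 / 0.5742 ≈ 8323.1 kW (5 s.f.)

8323.1 kW


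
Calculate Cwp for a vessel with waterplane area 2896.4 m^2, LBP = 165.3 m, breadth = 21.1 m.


Formula: Cwp = Aw / (L * B)
Step 1 — L * B = 165.3 * 21.1 = 3487.83 m^2
Step 2 — Cwp = 2896.4 / 3487.83 ≈ 0.83043 (5 s.f.)

0.83043


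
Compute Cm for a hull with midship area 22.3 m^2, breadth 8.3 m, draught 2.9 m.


Formula: Cm = Am / (B * T)
Step 1 — B * T = 8.3 * 2.9 = 24.07 m^2
Step 2 — Cm = 22.3 / 24.07 ≈ 0.92646 (5 s.f.)

0.92646


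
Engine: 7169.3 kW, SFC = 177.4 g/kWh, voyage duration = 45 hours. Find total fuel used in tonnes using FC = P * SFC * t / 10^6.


Formula: FC (tonnes) = P * SFC * t / 1,000,000
Step 1 — P * SFC * t = 7169.3 * 177.4 * 45 = 57232521.9 g
Step 2 — FC (tonnes) = 57232521.9 / 1,000,000 ≈ 57.233 tonnes (5 s.f.)

57.233 tonnes


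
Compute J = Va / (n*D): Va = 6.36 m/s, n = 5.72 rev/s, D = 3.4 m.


Formula: J = Va / (n * D)
Step 1 — n * D = 5.72 * 3.4 = 19.448
Step 2 — J = 6.36 / 19.448 ≈ 0.32703 (5 s.f.)

0.32703


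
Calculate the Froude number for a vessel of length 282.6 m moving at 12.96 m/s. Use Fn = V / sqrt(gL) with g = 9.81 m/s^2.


Formula: Fn = V / sqrt(g * L)
Step 1 — g * L = 9.81 * 282.6 = 2772.306
Step 2 — sqrt(g * L) = sqrt(2772.306) = 52.652692
Step 3 — Fn = 12.96 / 52.652692 ≈ 0.24614 (5 s.f.)

0.24614


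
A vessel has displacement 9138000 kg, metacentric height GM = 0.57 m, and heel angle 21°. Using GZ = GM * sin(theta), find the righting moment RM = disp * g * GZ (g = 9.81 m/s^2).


Formula: GZ = GM * sin(theta); RM = disp * g * GZ
Step 1 — GZ = 0.57 * sin(21°) = 0.57 * 0.358368 = 0.20427 m
Step 2 — RM = 9138000 * 9.81 * 0.20427 ≈ 18312000 N·m (5 s.f.)

18312000 N·m


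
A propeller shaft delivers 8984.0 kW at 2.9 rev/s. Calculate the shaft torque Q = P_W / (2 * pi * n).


Formula: Q = P_W / (2 * pi * n)
Step 1 — P_W = 8984.0 kW * 1000 = 8984000.0 W
Step 2 — 2 * pi * n = 2 * pi * 2.9 = 18.221237
Step 3 — Q = 8984000.0 / 18.221237 ≈ 493050 N·m (5 s.f.)

493050 N·m


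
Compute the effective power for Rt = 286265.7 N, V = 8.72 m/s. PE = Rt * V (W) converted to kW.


Formula: PE = Rt * V / 1000 (kW)
Step 1 — PE (W) = 286265.7 * 8.72 = 2496236.904 W
Step 2 — PE (kW) = 2496236.904 / 1000 ≈ 2496.2 kW (5 s.f.)

2496.2 kW


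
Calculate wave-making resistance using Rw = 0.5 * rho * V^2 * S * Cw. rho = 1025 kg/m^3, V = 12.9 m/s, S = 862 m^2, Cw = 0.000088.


Formula: Rw = 0.5 * rho * V^2 * S * Cw
Step 1 — V^2 = 12.9^2 = 166.41
Step 2 — 0.5 * rho * V^2 = 0.5 * 1025 * 166.41 = 85285.125
Step 3 — Rw = 85285.125 * 862 * 0.000088 ≈ 6469.4 N (5 s.f.)

6469.4 N


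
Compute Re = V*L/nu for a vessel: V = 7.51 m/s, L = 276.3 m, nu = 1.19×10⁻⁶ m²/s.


Formula: Re = V * L / nu
Step 1 — V * L = 7.51 * 276.3 = 2075.013 m^2/s
Step 2 — Re = 2075.013 / 1.19e-6 = 1.74e+09

1.74e+09


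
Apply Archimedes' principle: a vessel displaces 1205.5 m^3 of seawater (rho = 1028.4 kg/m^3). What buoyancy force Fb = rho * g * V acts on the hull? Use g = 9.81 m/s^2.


Formula: Fb = rho * g * V
Substituting: Fb = 1028.4 * 9.81 * 1205.5
Intermediate: 1028.4 * 9.81 = 10088.604
Result: Fb = 10088.604 * 1205.5 ≈ 12162000 N (5 s.f.)

12162000 N


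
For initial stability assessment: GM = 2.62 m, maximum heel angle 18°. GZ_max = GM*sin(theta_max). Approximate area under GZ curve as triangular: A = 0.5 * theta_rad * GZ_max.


Formula: GZ_max = GM * sin(theta); Area = 0.5 * theta_rad * GZ_max
Step 1 — GZ_max = 2.62 * sin(18°) = 2.62 * 0.309017 = 0.809625 m
Step 2 — theta_rad = 18 * pi/180 = 0.314159 rad
Step 3 — Area = 0.5 * 0.314159 * 0.809625 ≈ 0.12718 m·rad (5 s.f.)

0.12718 m·rad


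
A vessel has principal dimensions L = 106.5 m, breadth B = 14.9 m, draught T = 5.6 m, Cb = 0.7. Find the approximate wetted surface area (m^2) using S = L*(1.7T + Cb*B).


Formula: S = 1.7*L*T + V/T with V = Cb*L*B*T, i.e. S = L * (1.7*T + Cb*B)
Step 1 — 1.7*T = 1.7 * 5.6 = 9.52 m
Step 2 — Cb*B = 0.7 * 14.9 = 10.43 m
Step 3 — 1.7*T + Cb*B = 9.52 + 10.43 = 19.95 m
Step 4 — S = 106.5 * 19.95 ≈ 2124.7 m^2 (5 s.f.)

2124.7 m^2


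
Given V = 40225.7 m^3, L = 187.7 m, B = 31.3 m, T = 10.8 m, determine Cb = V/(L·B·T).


Formula: Cb = V / (L * B * T)
Step 1 — L * B * T = 187.7 * 31.3 * 10.8 = 63450.108 m^3
Step 2 — Cb = 40225.7 / 63450.108 ≈ 0.63397 (5 s.f.)

0.63397


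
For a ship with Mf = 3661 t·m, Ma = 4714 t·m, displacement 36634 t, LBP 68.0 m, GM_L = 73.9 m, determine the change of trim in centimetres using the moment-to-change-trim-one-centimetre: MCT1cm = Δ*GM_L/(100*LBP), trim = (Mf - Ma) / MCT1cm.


Formula: net trimming moment = Mf - Ma; MCT1cm = Δ*GM_L/(100*LBP); trim = net moment / MCT1cm
Step 1 — net trimming moment = 3661 - 4714 = -1053 t·m
Step 2 — MCT1cm = 36634 * 73.9 / (100 * 68.0) = 398.1254 t·m/cm
Step 3 — trim = -1053 / 398.1254 ≈ -2.6449 cm (5 s.f.)

-2.6449 cm


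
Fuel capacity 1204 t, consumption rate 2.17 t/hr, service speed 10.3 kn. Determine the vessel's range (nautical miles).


Formula: endurance = fuel / rate; range = endurance * speed
Step 1 — endurance = 1204 / 2.17 = 554.8387 hours
Step 2 — range = 554.8387 * 10.3 ≈ 5714.8 nautical miles (5 s.f.)

5714.8 NM


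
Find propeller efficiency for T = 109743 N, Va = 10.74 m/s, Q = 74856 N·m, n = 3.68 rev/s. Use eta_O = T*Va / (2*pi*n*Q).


Formula: eta = T * Va / (2 * pi * n * Q)
Step 1 — numerator = T * Va = 109743 * 10.74 = 1178639.82
Step 2 — 2 * pi * n = 2 * pi * 3.68 = 23.122122
Step 3 — denominator = 23.122122 * 74856 = 1730829.56
Step 4 — eta = 1178639.82 / 1730829.56 ≈ 0.68097 (5 s.f.)

0.68097


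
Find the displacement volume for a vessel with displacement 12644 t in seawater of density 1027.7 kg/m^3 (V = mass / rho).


Formula: V = mass / rho
Step 1 — convert tonnes to kg: 12644 t * 1000 = 12644000 kg
Step 2 — V = 12644000 / 1027.7 ≈ 12303 m^3 (5 s.f.)

12303 m^3


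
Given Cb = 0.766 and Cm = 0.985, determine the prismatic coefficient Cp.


Formula: Cp = Cb / Cm
Substituting: Cp = 0.766 / 0.985
Result: Cp ≈ 0.77766 (5 s.f.)

0.77766


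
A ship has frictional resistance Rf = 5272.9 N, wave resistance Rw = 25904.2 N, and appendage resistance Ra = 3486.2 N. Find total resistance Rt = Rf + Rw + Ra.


Formula: Rt = Rf + Rw + Ra
Substituting: Rt = 5272.9 + 25904.2 + 3486.2
Result: Rt = 34663.3 N

34663.3 N


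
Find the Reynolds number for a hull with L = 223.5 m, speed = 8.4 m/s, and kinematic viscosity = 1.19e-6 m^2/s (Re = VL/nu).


Formula: Re = V * L / nu
Step 1 — V * L = 8.4 * 223.5 = 1877.4 m^2/s
Step 2 — Re = 1877.4 / 1.19e-6 = 1.58e+09

1.58e+09


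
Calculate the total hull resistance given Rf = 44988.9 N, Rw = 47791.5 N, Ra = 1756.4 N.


Formula: Rt = Rf + Rw + Ra
Substituting: Rt = 44988.9 + 47791.5 + 1756.4
Result: Rt = 94536.8 N

94536.8 N


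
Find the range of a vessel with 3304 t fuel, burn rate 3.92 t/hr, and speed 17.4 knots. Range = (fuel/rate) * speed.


Formula: endurance = fuel / rate; range = endurance * speed
Step 1 — endurance = 3304 / 3.92 = 842.8571 hours
Step 2 — range = 842.8571 * 17.4 ≈ 14666 nautical miles (5 s.f.)

14666 NM


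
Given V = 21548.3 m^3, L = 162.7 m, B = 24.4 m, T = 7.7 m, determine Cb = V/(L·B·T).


Formula: Cb = V / (L * B * T)
Step 1 — L * B * T = 162.7 * 24.4 * 7.7 = 30568.076 m^3
Step 2 — Cb = 21548.3 / 30568.076 ≈ 0.70493 (5 s.f.)

0.70493


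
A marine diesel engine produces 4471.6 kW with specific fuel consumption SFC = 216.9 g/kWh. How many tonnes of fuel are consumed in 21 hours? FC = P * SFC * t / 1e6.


Formula: FC (tonnes) = P * SFC * t / 1,000,000
Step 1 — P * SFC * t = 4471.6 * 216.9 * 21 = 20367690.84 g
Step 2 — FC (tonnes) = 20367690.84 / 1,000,000 ≈ 20.368 tonnes (5 s.f.)

20.368 tonnes


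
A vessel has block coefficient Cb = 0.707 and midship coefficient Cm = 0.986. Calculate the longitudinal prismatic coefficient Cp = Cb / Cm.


Formula: Cp = Cb / Cm
Substituting: Cp = 0.707 / 0.986
Result: Cp ≈ 0.71704 (5 s.f.)

0.71704


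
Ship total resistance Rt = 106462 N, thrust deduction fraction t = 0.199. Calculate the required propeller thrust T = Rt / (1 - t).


Formula: T = Rt / (1 - t)
Step 1 — (1 - t) = 1 - 0.199 = 0.801
Step 2 — T = 106462 / 0.801 ≈ 132910 N (5 s.f.)

132910 N


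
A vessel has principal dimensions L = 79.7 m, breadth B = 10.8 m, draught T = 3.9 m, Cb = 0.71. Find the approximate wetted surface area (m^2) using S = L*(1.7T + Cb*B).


Formula: S = 1.7*L*T + V/T with V = Cb*L*B*T, i.e. S = L * (1.7*T + Cb*B)
Step 1 — 1.7*T = 1.7 * 3.9 = 6.63 m
Step 2 — Cb*B = 0.71 * 10.8 = 7.668 m
Step 3 — 1.7*T + Cb*B = 6.63 + 7.668 = 14.298 m
Step 4 — S = 79.7 * 14.298 ≈ 1139.6 m^2 (5 s.f.)

1139.6 m^2


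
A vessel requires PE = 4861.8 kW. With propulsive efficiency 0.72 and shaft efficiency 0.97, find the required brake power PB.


Formula: PB = PE / (eta_D * eta_S)
Step 1 — combined efficiency = eta_D * eta_S = 0.72 * 0.97 = 0.6984
Step 2 — PB = 4861.8 / 0.6984 ≈ 6961.3 kW (5 s.f.)

6961.3 kW


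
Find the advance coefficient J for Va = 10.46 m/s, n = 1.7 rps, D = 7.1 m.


Formula: J = Va / (n * D)
Step 1 — n * D = 1.7 * 7.1 = 12.07
Step 2 — J = 10.46 / 12.07 ≈ 0.86661 (5 s.f.)

0.86661


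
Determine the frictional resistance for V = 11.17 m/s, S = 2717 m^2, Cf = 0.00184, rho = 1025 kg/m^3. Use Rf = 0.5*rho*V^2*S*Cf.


Formula: Rf = 0.5 * rho * V^2 * S * Cf
Step 1 — V^2 = 11.17^2 = 124.7689
Step 2 — 0.5 * rho * V^2 = 0.5 * 1025 * 124.7689 = 63944.06125
Step 3 — Rf = 63944.06125 * 2717 * 0.00184 ≈ 319670 N (5 s.f.)

319670 N


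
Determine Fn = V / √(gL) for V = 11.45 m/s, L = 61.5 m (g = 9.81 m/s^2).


Formula: Fn = V / sqrt(g * L)
Step 1 — g * L = 9.81 * 61.5 = 603.315
Step 2 — sqrt(g * L) = sqrt(603.315) = 24.562471
Step 3 — Fn = 11.45 / 24.562471 ≈ 0.46616 (5 s.f.)

0.46616


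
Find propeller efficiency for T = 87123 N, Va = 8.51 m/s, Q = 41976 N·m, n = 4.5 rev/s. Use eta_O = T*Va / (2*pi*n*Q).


Formula: eta = T * Va / (2 * pi * n * Q)
Step 1 — numerator = T * Va = 87123 * 8.51 = 741416.73
Step 2 — 2 * pi * n = 2 * pi * 4.5 = 28.274334
Step 3 — denominator = 28.274334 * 41976 = 1186843.44
Step 4 — eta = 741416.73 / 1186843.44 ≈ 0.62470 (5 s.f.)

0.62470


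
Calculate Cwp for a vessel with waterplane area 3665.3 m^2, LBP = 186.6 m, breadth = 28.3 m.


Formula: Cwp = Aw / (L * B)
Step 1 — L * B = 186.6 * 28.3 = 5280.78 m^2
Step 2 — Cwp = 3665.3 / 5280.78 ≈ 0.69408 (5 s.f.)

0.69408


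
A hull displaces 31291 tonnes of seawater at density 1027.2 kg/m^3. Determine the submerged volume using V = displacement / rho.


Formula: V = mass / rho
Step 1 — convert tonnes to kg: 31291 t * 1000 = 31291000 kg
Step 2 — V = 31291000 / 1027.2 ≈ 30462 m^3 (5 s.f.)

30462 m^3


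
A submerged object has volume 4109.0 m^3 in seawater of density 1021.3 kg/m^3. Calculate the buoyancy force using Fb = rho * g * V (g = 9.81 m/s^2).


Formula: Fb = rho * g * V
Substituting: Fb = 1021.3 * 9.81 * 4109.0
Intermediate: 1021.3 * 9.81 = 10018.953
Result: Fb = 10018.953 * 4109.0 ≈ 41168000 N (5 s.f.)

41168000 N


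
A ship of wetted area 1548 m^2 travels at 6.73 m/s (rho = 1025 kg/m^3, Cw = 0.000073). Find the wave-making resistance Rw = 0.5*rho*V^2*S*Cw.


Formula: Rw = 0.5 * rho * V^2 * S * Cw
Step 1 — V^2 = 6.73^2 = 45.2929
Step 2 — 0.5 * rho * V^2 = 0.5 * 1025 * 45.2929 = 23212.61125
Step 3 — Rw = 23212.61125 * 1548 * 0.000073 ≈ 2623.1 N (5 s.f.)

2623.1 N


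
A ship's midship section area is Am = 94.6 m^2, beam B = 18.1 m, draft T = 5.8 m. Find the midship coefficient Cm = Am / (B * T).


Formula: Cm = Am / (B * T)
Step 1 — B * T = 18.1 * 5.8 = 104.98 m^2
Step 2 — Cm = 94.6 / 104.98 ≈ 0.90112 (5 s.f.)

0.90112


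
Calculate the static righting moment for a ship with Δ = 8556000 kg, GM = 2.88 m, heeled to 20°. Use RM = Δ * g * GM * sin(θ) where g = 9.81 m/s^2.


Formula: GZ = GM * sin(theta); RM = disp * g * GZ
Step 1 — GZ = 2.88 * sin(20°) = 2.88 * 0.34202 = 0.985018 m
Step 2 — RM = 8556000 * 9.81 * 0.985018 ≈ 82677000 N·m (5 s.f.)

82677000 N·m


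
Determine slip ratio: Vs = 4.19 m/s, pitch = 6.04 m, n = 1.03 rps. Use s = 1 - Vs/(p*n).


Formula: s = 1 - Vs / (p * n)
Step 1 — p * n = 6.04 * 1.03 = 6.2212
Step 2 — Vs / (p*n) = 4.19 / 6.2212 = 0.673504 (6 d.p.)
Step 3 — s = 1 - 0.673504 = 0.326496

0.326496


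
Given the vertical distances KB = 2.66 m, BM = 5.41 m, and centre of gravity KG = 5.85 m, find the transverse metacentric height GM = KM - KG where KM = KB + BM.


Formula: GM = KB + BM - KG
Step 1 — KM = KB + BM = 2.66 + 5.41 = 8.07 m
Step 2 — GM = KM - KG = 8.07 - 5.85 = 2.22 m

2.22 m


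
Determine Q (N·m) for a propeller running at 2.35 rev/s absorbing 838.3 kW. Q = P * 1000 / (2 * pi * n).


Formula: Q = P_W / (2 * pi * n)
Step 1 — P_W = 838.3 kW * 1000 = 838300.0 W
Step 2 — 2 * pi * n = 2 * pi * 2.35 = 14.765485
Step 3 — Q = 838300.0 / 14.765485 ≈ 56774 N·m (5 s.f.)

56774 N·m


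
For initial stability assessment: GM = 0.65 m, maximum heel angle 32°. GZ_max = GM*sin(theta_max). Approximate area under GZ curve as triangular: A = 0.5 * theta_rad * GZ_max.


Formula: GZ_max = GM * sin(theta); Area = 0.5 * theta_rad * GZ_max
Step 1 — GZ_max = 0.65 * sin(32°) = 0.65 * 0.529919 = 0.344447 m
Step 2 — theta_rad = 32 * pi/180 = 0.558505 rad
Step 3 — Area = 0.5 * 0.558505 * 0.344447 ≈ 0.096188 m·rad (5 s.f.)

0.096188 m·rad


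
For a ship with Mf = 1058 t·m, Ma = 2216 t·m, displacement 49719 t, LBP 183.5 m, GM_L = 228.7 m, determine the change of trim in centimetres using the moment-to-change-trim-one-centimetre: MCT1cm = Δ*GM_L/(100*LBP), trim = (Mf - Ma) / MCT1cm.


Formula: net trimming moment = Mf - Ma; MCT1cm = Δ*GM_L/(100*LBP); trim = net moment / MCT1cm
Step 1 — net trimming moment = 1058 - 2216 = -1158 t·m
Step 2 — MCT1cm = 49719 * 228.7 / (100 * 183.5) = 619.6586 t·m/cm
Step 3 — trim = -1158 / 619.6586 ≈ -1.8688 cm (5 s.f.)

-1.8688 cm


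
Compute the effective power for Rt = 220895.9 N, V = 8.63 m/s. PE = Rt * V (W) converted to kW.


Formula: PE = Rt * V / 1000 (kW)
Step 1 — PE (W) = 220895.9 * 8.63 = 1906331.617 W
Step 2 — PE (kW) = 1906331.617 / 1000 ≈ 1906.3 kW (5 s.f.)

1906.3 kW


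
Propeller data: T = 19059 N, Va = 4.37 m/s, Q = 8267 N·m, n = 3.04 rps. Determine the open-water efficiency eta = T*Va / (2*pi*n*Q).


Formula: eta = T * Va / (2 * pi * n * Q)
Step 1 — numerator = T * Va = 19059 * 4.37 = 83287.83
Step 2 — 2 * pi * n = 2 * pi * 3.04 = 19.100883
Step 3 — denominator = 19.100883 * 8267 = 157907.0
Step 4 — eta = 83287.83 / 157907.0 ≈ 0.52745 (5 s.f.)

0.52745


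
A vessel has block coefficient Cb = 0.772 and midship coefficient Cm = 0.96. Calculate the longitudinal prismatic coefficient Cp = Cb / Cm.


Formula: Cp = Cb / Cm
Substituting: Cp = 0.772 / 0.96
Result: Cp ≈ 0.80417 (5 s.f.)

0.80417


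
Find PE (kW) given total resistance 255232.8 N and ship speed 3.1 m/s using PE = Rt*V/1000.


Formula: PE = Rt * V / 1000 (kW)
Step 1 — PE (W) = 255232.8 * 3.1 = 791221.68 W
Step 2 — PE (kW) = 791221.68 / 1000 ≈ 791.22 kW (5 s.f.)

791.22 kW


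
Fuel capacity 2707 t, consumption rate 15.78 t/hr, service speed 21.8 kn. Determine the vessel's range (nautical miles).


Formula: endurance = fuel / rate; range = endurance * speed
Step 1 — endurance = 2707 / 15.78 = 171.5463 hours
Step 2 — range = 171.5463 * 21.8 ≈ 3739.7 nautical miles (5 s.f.)

3739.7 NM


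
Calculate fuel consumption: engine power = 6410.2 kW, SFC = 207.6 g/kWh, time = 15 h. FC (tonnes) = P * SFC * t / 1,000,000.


Formula: FC (tonnes) = P * SFC * t / 1,000,000
Step 1 — P * SFC * t = 6410.2 * 207.6 * 15 = 19961362.8 g
Step 2 — FC (tonnes) = 19961362.8 / 1,000,000 ≈ 19.961 tonnes (5 s.f.)

19.961 tonnes


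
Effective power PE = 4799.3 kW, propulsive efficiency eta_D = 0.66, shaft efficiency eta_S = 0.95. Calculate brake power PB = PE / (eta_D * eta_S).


Formula: PB = PE / (eta_D * eta_S)
Step 1 — combined efficiency = eta_D * eta_S = 0.66 * 0.95 = 0.627
Step 2 — PB = 4799.3 / 0.627 ≈ 7654.4 kW (5 s.f.)

7654.4 kW


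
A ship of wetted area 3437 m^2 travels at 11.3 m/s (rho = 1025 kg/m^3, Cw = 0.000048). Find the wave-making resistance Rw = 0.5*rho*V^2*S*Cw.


Formula: Rw = 0.5 * rho * V^2 * S * Cw
Step 1 — V^2 = 11.3^2 = 127.69
Step 2 — 0.5 * rho * V^2 = 0.5 * 1025 * 127.69 = 65441.125
Step 3 — Rw = 65441.125 * 3437 * 0.000048 ≈ 10796 N (5 s.f.)

10796 N


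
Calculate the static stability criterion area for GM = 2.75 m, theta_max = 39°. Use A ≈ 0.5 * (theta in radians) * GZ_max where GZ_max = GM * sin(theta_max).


Formula: GZ_max = GM * sin(theta); Area = 0.5 * theta_rad * GZ_max
Step 1 — GZ_max = 2.75 * sin(39°) = 2.75 * 0.62932 = 1.73063 m
Step 2 — theta_rad = 39 * pi/180 = 0.680678 rad
Step 3 — Area = 0.5 * 0.680678 * 1.73063 ≈ 0.58900 m·rad (5 s.f.)

0.58900 m·rad


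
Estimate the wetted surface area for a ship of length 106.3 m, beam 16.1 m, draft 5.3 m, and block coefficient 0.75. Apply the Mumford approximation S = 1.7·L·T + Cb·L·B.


Formula: S = 1.7*L*T + V/T with V = Cb*L*B*T, i.e. S = L * (1.7*T + Cb*B)
Step 1 — 1.7*T = 1.7 * 5.3 = 9.01 m
Step 2 — Cb*B = 0.75 * 16.1 = 12.075 m
Step 3 — 1.7*T + Cb*B = 9.01 + 12.075 = 21.085 m
Step 4 — S = 106.3 * 21.085 ≈ 2241.3 m^2 (5 s.f.)

2241.3 m^2


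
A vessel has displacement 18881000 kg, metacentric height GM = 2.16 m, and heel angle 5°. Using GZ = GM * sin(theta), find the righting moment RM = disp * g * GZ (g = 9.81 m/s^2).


Formula: GZ = GM * sin(theta); RM = disp * g * GZ
Step 1 — GZ = 2.16 * sin(5°) = 2.16 * 0.087156 = 0.188257 m
Step 2 — RM = 18881000 * 9.81 * 0.188257 ≈ 34869000 N·m (5 s.f.)

34869000 N·m


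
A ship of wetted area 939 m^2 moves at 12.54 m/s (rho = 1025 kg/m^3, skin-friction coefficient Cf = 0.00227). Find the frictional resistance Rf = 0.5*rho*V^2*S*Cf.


Formula: Rf = 0.5 * rho * V^2 * S * Cf
Step 1 — V^2 = 12.54^2 = 157.2516
Step 2 — 0.5 * rho * V^2 = 0.5 * 1025 * 157.2516 = 80591.445
Step 3 — Rf = 80591.445 * 939 * 0.00227 ≈ 171780 N (5 s.f.)

171780 N


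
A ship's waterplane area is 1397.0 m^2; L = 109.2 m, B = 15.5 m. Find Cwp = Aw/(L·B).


Formula: Cwp = Aw / (L * B)
Step 1 — L * B = 109.2 * 15.5 = 1692.6 m^2
Step 2 — Cwp = 1397.0 / 1692.6 ≈ 0.82536 (5 s.f.)

0.82536


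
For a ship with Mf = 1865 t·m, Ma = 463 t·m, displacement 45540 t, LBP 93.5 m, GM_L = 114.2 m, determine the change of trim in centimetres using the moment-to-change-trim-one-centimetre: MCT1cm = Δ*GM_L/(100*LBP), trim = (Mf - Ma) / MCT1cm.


Formula: net trimming moment = Mf - Ma; MCT1cm = Δ*GM_L/(100*LBP); trim = net moment / MCT1cm
Step 1 — net trimming moment = 1865 - 463 = 1402 t·m
Step 2 — MCT1cm = 45540 * 114.2 / (100 * 93.5) = 556.2212 t·m/cm
Step 3 — trim = 1402 / 556.2212 ≈ 2.5206 cm (5 s.f.)

2.5206 cm


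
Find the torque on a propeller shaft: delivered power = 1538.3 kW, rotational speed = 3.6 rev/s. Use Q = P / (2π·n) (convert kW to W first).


Formula: Q = P_W / (2 * pi * n)
Step 1 — P_W = 1538.3 kW * 1000 = 1538300.0 W
Step 2 — 2 * pi * n = 2 * pi * 3.6 = 22.619467
Step 3 — Q = 1538300.0 / 22.619467 ≈ 68008 N·m (5 s.f.)

68008 N·m


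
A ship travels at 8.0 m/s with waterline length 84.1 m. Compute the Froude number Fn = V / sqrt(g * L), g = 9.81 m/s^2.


Formula: Fn = V / sqrt(g * L)
Step 1 — g * L = 9.81 * 84.1 = 825.021
Step 2 — sqrt(g * L) = sqrt(825.021) = 28.723179
Step 3 — Fn = 8.0 / 28.723179 ≈ 0.27852 (5 s.f.)

0.27852
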